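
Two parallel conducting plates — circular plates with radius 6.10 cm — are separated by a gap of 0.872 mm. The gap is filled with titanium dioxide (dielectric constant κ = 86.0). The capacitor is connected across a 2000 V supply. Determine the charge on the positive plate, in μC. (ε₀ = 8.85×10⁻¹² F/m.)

Q ≈ 20.4 μC

A = π(6.10 cm)² = 1.17×10⁻² m².
C = κε₀A/d = 86.0 × 8.85×10⁻¹² × 1.17×10⁻² / 8.72×10⁻⁴ = 1.02×10⁻⁸ F.
Q = CV = 1.02×10⁻⁸ × 2000 = 2.04×10⁻⁵ C.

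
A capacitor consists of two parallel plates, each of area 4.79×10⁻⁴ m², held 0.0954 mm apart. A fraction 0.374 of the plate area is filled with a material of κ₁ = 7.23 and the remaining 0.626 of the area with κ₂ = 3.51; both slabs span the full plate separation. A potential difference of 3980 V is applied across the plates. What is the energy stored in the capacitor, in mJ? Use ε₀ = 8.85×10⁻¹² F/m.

Side-by-side slabs ⇒ two capacitors in parallel, each spanning the full gap.
C₁ = κ₁ε₀A₁/d = 7.23 × 8.85×10⁻¹² × 1.79×10⁻⁴ / 9.54×10⁻⁵ = 1.20×10⁻¹⁰ F.
C₂ = κ₂ε₀A₂/d = 3.51 × 8.85×10⁻¹² × 3.00×10⁻⁴ / 9.54×10⁻⁵ = 9.76×10⁻¹¹ F.
C = C₁ + C₂ = 2.18×10⁻¹⁰ F.
U = ½CV² = ½ × 2.18×10⁻¹⁰ × (3980)² = 1.72×10⁻³ J.

1.72 mJ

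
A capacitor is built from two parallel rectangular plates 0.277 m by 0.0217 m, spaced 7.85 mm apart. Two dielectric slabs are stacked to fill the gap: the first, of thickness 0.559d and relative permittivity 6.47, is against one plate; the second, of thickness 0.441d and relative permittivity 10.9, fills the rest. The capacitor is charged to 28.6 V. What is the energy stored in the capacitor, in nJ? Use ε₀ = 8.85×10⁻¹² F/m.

21.8 nJ

A = 0.277 × 0.0217 m² = 6.01×10⁻³ m².
Stacked slabs ⇒ two capacitors in series, each with the full plate area.
C₁ = κ₁ε₀A/d₁ = 6.47 × 8.85×10⁻¹² × 6.01×10⁻³ / 4.39×10⁻³ = 7.84×10⁻¹¹ F.
C₂ = κ₂ε₀A/d₂ = 10.9 × 8.85×10⁻¹² × 6.01×10⁻³ / 3.46×10⁻³ = 1.67×10⁻¹⁰ F.
C = (1/C₁ + 1/C₂)⁻¹ = 5.34×10⁻¹¹ F.
U = ½CV² = ½ × 5.34×10⁻¹¹ × (28.6)² = 2.18×10⁻⁸ J.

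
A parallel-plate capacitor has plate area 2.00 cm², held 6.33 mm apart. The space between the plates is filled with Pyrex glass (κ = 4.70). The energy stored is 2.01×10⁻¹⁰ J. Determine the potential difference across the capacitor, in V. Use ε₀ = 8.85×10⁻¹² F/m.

A = 2.00 cm² = 2.00×10⁻⁴ m².
C = κε₀A/d = 4.70 × 8.85×10⁻¹² × 2.00×10⁻⁴ / 6.33×10⁻³ = 1.31×10⁻¹² F.
V = √(2U/C) = √(2 × 2.01×10⁻¹⁰ / 1.31×10⁻¹²) = 17.5 V.

V ≈ 17.5 V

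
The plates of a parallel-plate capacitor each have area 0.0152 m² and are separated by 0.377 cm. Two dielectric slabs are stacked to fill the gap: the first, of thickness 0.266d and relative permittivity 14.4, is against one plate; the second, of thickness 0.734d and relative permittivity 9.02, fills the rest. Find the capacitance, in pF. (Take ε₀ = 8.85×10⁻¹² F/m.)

Stacked slabs ⇒ two capacitors in series, each with the full plate area.
C₁ = κ₁ε₀A/d₁ = 14.4 × 8.85×10⁻¹² × 1.52×10⁻² / 1.00×10⁻³ = 1.93×10⁻⁹ F.
C₂ = κ₂ε₀A/d₂ = 9.02 × 8.85×10⁻¹² × 1.52×10⁻² / 2.77×10⁻³ = 4.38×10⁻¹⁰ F.
C = (1/C₁ + 1/C₂)⁻¹ = 3.57×10⁻¹⁰ F.

C ≈ 357 pF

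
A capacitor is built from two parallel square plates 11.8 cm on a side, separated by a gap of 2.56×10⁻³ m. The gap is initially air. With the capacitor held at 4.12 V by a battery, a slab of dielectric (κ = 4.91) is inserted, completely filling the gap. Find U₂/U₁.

Battery connected ⇒ V is held fixed.
C₂ = 4.91 C₁ and U = ½CV², so U₂/U₁ = C₂/C₁ = 4.91.

U₂/U₁ ≈ 4.91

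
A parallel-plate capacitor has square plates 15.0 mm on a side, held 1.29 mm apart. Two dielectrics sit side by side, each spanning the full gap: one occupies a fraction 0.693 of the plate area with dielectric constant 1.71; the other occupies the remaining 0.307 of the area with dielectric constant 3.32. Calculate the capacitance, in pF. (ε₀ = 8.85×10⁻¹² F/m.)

C ≈ 3.40 pF

A = (15.0 mm)² = 2.25×10⁻⁴ m².
Side-by-side slabs ⇒ two capacitors in parallel, each spanning the full gap.
C₁ = κ₁ε₀A₁/d = 1.71 × 8.85×10⁻¹² × 1.56×10⁻⁴ / 1.29×10⁻³ = 1.83×10⁻¹² F.
C₂ = κ₂ε₀A₂/d = 3.32 × 8.85×10⁻¹² × 6.91×10⁻⁵ / 1.29×10⁻³ = 1.57×10⁻¹² F.
C = C₁ + C₂ = 3.40×10⁻¹² F.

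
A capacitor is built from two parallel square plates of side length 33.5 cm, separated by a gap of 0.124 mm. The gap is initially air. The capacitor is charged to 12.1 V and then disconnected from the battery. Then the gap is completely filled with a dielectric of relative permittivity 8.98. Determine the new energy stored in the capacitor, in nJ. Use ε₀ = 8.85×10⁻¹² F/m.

A = (33.5 cm)² = 0.112 m².
Initially C₁ = ε₀A/d = 8.85×10⁻¹² × 0.112 / 1.24×10⁻⁴ = 8.01×10⁻⁹ F.
U₁ = 5.86×10⁻⁷ J.
Isolated ⇒ Q is held fixed. C₂ = 8.98 C₁ and U = Q²/(2C), so U₂/U₁ = C₁/C₂ = 0.111.
U₂ = 0.111 × 5.86×10⁻⁷ = 6.53×10⁻⁸ J.

U ≈ 65.3 nJ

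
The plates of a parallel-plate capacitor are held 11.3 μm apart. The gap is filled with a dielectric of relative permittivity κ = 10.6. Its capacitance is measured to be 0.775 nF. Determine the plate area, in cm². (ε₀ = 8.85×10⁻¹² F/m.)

A ≈ 0.934 cm²

A = Cd/(κε₀) = 7.75×10⁻¹⁰ × 1.13×10⁻⁵ / (10.6 × 8.85×10⁻¹²) = 9.34×10⁻⁵ m².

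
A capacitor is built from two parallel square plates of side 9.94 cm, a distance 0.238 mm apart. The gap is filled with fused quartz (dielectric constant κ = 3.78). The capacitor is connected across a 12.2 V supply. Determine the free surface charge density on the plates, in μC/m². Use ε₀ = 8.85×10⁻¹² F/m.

A = (9.94 cm)² = 9.88×10⁻³ m².
C = κε₀A/d = 3.78 × 8.85×10⁻¹² × 9.88×10⁻³ / 2.38×10⁻⁴ = 1.39×10⁻⁹ F.
σ = Q/A = CV/A = 1.39×10⁻⁹ × 12.2 / 9.88×10⁻³ = 1.71×10⁻⁶ C/m².

1.71 μC/m²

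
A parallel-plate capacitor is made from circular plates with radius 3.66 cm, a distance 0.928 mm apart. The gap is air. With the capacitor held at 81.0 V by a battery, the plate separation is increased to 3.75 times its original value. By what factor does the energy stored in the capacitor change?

Battery connected ⇒ V is held fixed.
C₂ = 0.267 C₁ and U = ½CV², so U₂/U₁ = C₂/C₁ = 0.267.

0.267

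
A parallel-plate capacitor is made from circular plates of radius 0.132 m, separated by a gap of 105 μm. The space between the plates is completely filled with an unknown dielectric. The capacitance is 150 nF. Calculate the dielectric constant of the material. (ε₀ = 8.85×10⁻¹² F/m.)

A = π(0.132 m)² = 5.47×10⁻² m².
κ = Cd/(ε₀A) = 1.50×10⁻⁷ × 1.05×10⁻⁴ / (8.85×10⁻¹² × 5.47×10⁻²) = 32.5.

κ ≈ 32.5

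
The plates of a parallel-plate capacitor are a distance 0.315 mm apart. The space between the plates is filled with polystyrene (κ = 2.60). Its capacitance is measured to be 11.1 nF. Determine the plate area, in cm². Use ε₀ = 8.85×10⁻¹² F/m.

1520 cm²

A = Cd/(κε₀) = 1.11×10⁻⁸ × 3.15×10⁻⁴ / (2.60 × 8.85×10⁻¹²) = 0.152 m².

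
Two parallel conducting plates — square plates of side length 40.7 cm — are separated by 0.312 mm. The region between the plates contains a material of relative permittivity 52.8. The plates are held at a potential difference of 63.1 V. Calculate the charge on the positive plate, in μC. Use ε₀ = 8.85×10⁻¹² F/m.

A = (40.7 cm)² = 0.166 m².
C = κε₀A/d = 52.8 × 8.85×10⁻¹² × 0.166 / 3.12×10⁻⁴ = 2.48×10⁻⁷ F.
Q = CV = 2.48×10⁻⁷ × 63.1 = 1.57×10⁻⁵ C.

Q ≈ 15.7 μC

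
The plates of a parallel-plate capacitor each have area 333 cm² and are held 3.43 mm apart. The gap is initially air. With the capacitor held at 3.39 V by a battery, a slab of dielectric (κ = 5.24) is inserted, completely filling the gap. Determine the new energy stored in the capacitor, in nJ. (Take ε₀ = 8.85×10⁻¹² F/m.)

2.59 nJ

A = 333 cm² = 3.33×10⁻² m².
Initially C₁ = ε₀A/d = 8.85×10⁻¹² × 3.33×10⁻² / 3.43×10⁻³ = 8.59×10⁻¹¹ F.
U₁ = 4.94×10⁻¹⁰ J.
Battery connected ⇒ V is held fixed. C₂ = 5.24 C₁ and U = ½CV², so U₂/U₁ = C₂/C₁ = 5.24.
U₂ = 5.24 × 4.94×10⁻¹⁰ = 2.59×10⁻⁹ J.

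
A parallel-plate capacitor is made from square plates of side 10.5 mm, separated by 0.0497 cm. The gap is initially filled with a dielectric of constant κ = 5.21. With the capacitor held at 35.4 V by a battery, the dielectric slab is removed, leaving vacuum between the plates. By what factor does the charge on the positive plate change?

Battery connected ⇒ V is held fixed.
C₂ = 0.192 C₁ and Q = CV, so Q₂/Q₁ = C₂/C₁ = 0.192.

Q₂/Q₁ ≈ 0.192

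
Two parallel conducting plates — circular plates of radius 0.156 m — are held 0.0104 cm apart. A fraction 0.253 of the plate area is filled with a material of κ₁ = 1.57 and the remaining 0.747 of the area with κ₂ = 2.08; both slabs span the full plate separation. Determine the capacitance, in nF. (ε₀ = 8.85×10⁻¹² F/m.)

A = π(0.156 m)² = 7.65×10⁻² m².
Side-by-side slabs ⇒ two capacitors in parallel, each spanning the full gap.
C₁ = κ₁ε₀A₁/d = 1.57 × 8.85×10⁻¹² × 1.93×10⁻² / 1.04×10⁻⁴ = 2.58×10⁻⁹ F.
C₂ = κ₂ε₀A₂/d = 2.08 × 8.85×10⁻¹² × 5.71×10⁻² / 1.04×10⁻⁴ = 1.01×10⁻⁸ F.
C = C₁ + C₂ = 1.27×10⁻⁸ F.

C ≈ 12.7 nF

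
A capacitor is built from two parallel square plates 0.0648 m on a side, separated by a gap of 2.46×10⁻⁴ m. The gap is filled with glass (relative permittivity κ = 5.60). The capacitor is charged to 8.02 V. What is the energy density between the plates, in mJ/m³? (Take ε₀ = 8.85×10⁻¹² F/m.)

E = V/d = 8.02 / 2.46×10⁻⁴ = 3.26×10⁴ V/m.
u = ½κε₀E² = ½ × 5.60 × 8.85×10⁻¹² × (3.26×10⁴)² = 2.63×10⁻² J/m³.

26.3 mJ/m³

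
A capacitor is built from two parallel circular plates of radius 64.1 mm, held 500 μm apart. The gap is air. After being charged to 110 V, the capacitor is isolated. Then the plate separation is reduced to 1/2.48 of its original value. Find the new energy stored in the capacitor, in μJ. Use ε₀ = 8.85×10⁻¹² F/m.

U ≈ 0.557 μJ

A = π(64.1 mm)² = 1.29×10⁻² m².
Initially C₁ = ε₀A/d = 8.85×10⁻¹² × 1.29×10⁻² / 5.00×10⁻⁴ = 2.28×10⁻¹⁰ F.
U₁ = 1.38×10⁻⁶ J.
Isolated ⇒ Q is held fixed. C₂ = 2.48 C₁ and U = Q²/(2C), so U₂/U₁ = C₁/C₂ = 0.403.
U₂ = 0.403 × 1.38×10⁻⁶ = 5.57×10⁻⁷ J.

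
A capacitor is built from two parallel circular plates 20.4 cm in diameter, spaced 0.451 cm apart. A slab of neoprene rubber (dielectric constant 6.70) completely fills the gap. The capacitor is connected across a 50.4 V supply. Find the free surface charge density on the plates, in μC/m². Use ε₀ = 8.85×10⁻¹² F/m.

0.663 μC/m²

A = π(20.4/2 cm)² = 3.27×10⁻² m².
C = κε₀A/d = 6.70 × 8.85×10⁻¹² × 3.27×10⁻² / 4.51×10⁻³ = 4.30×10⁻¹⁰ F.
σ = Q/A = CV/A = 4.30×10⁻¹⁰ × 50.4 / 3.27×10⁻² = 6.63×10⁻⁷ C/m².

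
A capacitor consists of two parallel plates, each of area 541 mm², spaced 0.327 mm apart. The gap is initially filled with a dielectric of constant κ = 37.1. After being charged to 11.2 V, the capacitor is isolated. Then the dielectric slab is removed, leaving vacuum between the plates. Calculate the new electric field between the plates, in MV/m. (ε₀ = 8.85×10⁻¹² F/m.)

E ≈ 1.27 MV/m

A = 541 mm² = 5.41×10⁻⁴ m².
Initially C₁ = κε₀A/d = 37.1 × 8.85×10⁻¹² × 5.41×10⁻⁴ / 3.27×10⁻⁴ = 5.43×10⁻¹⁰ F.
E₁ = 3.43×10⁴ V/m.
Isolated ⇒ Q is held fixed. V₂ = Q/C₂ = V₁/0.0270; E = V/d, so E₂/E₁ = (V₂/V₁)(d₁/d₂) = 37.1.
E₂ = 37.1 × 3.43×10⁴ = 1.27×10⁶ V/m.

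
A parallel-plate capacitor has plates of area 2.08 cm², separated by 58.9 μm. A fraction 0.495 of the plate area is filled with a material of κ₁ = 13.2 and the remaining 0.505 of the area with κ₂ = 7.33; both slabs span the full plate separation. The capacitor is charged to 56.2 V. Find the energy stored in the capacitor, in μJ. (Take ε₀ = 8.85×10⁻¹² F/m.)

A = 2.08 cm² = 2.08×10⁻⁴ m².
Side-by-side slabs ⇒ two capacitors in parallel, each spanning the full gap.
C₁ = κ₁ε₀A₁/d = 13.2 × 8.85×10⁻¹² × 1.03×10⁻⁴ / 5.89×10⁻⁵ = 2.04×10⁻¹⁰ F.
C₂ = κ₂ε₀A₂/d = 7.33 × 8.85×10⁻¹² × 1.05×10⁻⁴ / 5.89×10⁻⁵ = 1.16×10⁻¹⁰ F.
C = C₁ + C₂ = 3.20×10⁻¹⁰ F.
U = ½CV² = ½ × 3.20×10⁻¹⁰ × (56.2)² = 5.05×10⁻⁷ J.

U ≈ 0.505 μJ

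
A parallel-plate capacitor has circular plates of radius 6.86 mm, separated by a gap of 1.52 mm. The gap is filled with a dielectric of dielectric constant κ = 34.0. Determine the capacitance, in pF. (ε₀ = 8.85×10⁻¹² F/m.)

A = π(6.86 mm)² = 1.48×10⁻⁴ m².
C = κε₀A/d = 34.0 × 8.85×10⁻¹² × 1.48×10⁻⁴ / 1.52×10⁻³ = 2.93×10⁻¹¹ F.

29.3 pF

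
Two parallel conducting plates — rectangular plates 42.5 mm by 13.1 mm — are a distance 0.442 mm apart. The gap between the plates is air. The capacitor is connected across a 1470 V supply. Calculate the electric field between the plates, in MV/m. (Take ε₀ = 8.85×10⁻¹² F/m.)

3.33 MV/m

E = V/d = 1470 / 4.42×10⁻⁴ = 3.33×10⁶ V/m.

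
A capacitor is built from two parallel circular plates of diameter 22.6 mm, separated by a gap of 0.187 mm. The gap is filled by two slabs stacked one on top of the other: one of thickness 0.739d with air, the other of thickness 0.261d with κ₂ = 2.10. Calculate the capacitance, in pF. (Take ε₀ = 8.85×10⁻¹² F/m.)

C ≈ 22.0 pF

A = π(22.6/2 mm)² = 4.01×10⁻⁴ m².
Stacked slabs ⇒ two capacitors in series, each with the full plate area.
C₁ = κ₁ε₀A/d₁ = 1.00 × 8.85×10⁻¹² × 4.01×10⁻⁴ / 1.38×10⁻⁴ = 2.57×10⁻¹¹ F.
C₂ = κ₂ε₀A/d₂ = 2.10 × 8.85×10⁻¹² × 4.01×10⁻⁴ / 4.88×10⁻⁵ = 1.53×10⁻¹⁰ F.
C = (1/C₁ + 1/C₂)⁻¹ = 2.20×10⁻¹¹ F.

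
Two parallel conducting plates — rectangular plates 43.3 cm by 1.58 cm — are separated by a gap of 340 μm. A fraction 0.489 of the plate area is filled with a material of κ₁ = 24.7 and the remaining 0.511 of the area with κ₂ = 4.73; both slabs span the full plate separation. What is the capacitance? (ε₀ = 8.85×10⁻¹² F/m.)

A = 43.3 × 1.58 cm² = 6.84×10⁻³ m².
Side-by-side slabs ⇒ two capacitors in parallel, each spanning the full gap.
C₁ = κ₁ε₀A₁/d = 24.7 × 8.85×10⁻¹² × 3.35×10⁻³ / 3.40×10⁻⁴ = 2.15×10⁻⁹ F.
C₂ = κ₂ε₀A₂/d = 4.73 × 8.85×10⁻¹² × 3.50×10⁻³ / 3.40×10⁻⁴ = 4.30×10⁻¹⁰ F.
C = C₁ + C₂ = 2.58×10⁻⁹ F.

2.58 nF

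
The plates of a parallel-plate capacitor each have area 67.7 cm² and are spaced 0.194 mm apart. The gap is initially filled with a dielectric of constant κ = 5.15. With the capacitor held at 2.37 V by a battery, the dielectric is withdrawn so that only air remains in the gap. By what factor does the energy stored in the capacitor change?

Battery connected ⇒ V is held fixed.
C₂ = 0.194 C₁ and U = ½CV², so U₂/U₁ = C₂/C₁ = 0.194.

U₂/U₁ ≈ 0.194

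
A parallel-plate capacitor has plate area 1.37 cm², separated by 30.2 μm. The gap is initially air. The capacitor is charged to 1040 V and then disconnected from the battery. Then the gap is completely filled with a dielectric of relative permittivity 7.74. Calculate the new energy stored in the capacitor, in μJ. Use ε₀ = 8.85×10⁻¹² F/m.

U ≈ 2.81 μJ

A = 1.37 cm² = 1.37×10⁻⁴ m².
Initially C₁ = ε₀A/d = 8.85×10⁻¹² × 1.37×10⁻⁴ / 3.02×10⁻⁵ = 4.01×10⁻¹¹ F.
U₁ = 2.17×10⁻⁵ J.
Isolated ⇒ Q is held fixed. C₂ = 7.74 C₁ and U = Q²/(2C), so U₂/U₁ = C₁/C₂ = 0.129.
U₂ = 0.129 × 2.17×10⁻⁵ = 2.81×10⁻⁶ J.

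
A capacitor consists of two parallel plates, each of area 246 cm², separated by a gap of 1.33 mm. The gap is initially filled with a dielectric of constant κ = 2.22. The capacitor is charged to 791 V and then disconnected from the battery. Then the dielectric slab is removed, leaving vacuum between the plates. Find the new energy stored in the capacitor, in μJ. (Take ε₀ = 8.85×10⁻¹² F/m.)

U ≈ 252 μJ

A = 246 cm² = 2.46×10⁻² m².
Initially C₁ = κε₀A/d = 2.22 × 8.85×10⁻¹² × 2.46×10⁻² / 1.33×10⁻³ = 3.63×10⁻¹⁰ F.
U₁ = 1.14×10⁻⁴ J.
Isolated ⇒ Q is held fixed. C₂ = 0.450 C₁ and U = Q²/(2C), so U₂/U₁ = C₁/C₂ = 2.22.
U₂ = 2.22 × 1.14×10⁻⁴ = 2.52×10⁻⁴ J.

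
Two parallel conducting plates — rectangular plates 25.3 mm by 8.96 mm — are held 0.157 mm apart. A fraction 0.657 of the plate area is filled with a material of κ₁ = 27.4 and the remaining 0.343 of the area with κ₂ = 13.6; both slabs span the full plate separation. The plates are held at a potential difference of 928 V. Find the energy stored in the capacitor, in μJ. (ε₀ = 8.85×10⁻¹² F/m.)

U ≈ 125 μJ

A = 25.3 × 8.96 mm² = 2.27×10⁻⁴ m².
Side-by-side slabs ⇒ two capacitors in parallel, each spanning the full gap.
C₁ = κ₁ε₀A₁/d = 27.4 × 8.85×10⁻¹² × 1.49×10⁻⁴ / 1.57×10⁻⁴ = 2.30×10⁻¹⁰ F.
C₂ = κ₂ε₀A₂/d = 13.6 × 8.85×10⁻¹² × 7.78×10⁻⁵ / 1.57×10⁻⁴ = 5.96×10⁻¹¹ F.
C = C₁ + C₂ = 2.90×10⁻¹⁰ F.
U = ½CV² = ½ × 2.90×10⁻¹⁰ × (928)² = 1.25×10⁻⁴ J.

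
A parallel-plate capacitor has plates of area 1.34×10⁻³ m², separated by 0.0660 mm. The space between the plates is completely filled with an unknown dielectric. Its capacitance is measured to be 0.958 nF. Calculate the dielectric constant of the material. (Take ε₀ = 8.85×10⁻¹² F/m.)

κ = Cd/(ε₀A) = 9.58×10⁻¹⁰ × 6.60×10⁻⁵ / (8.85×10⁻¹² × 1.34×10⁻³) = 5.33.

κ ≈ 5.33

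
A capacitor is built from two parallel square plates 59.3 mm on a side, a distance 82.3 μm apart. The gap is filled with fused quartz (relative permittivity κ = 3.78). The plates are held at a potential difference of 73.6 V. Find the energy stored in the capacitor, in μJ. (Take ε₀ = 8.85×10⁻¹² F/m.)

A = (59.3 mm)² = 3.52×10⁻³ m².
C = κε₀A/d = 3.78 × 8.85×10⁻¹² × 3.52×10⁻³ / 8.23×10⁻⁵ = 1.43×10⁻⁹ F.
U = ½CV² = ½ × 1.43×10⁻⁹ × (73.6)² = 3.87×10⁻⁶ J.

3.87 μJ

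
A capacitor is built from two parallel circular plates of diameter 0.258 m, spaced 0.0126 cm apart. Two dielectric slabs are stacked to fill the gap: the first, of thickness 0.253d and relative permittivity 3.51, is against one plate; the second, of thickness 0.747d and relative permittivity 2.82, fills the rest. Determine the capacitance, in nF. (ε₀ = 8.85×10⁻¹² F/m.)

A = π(0.258/2 m)² = 5.23×10⁻² m².
Stacked slabs ⇒ two capacitors in series, each with the full plate area.
C₁ = κ₁ε₀A/d₁ = 3.51 × 8.85×10⁻¹² × 5.23×10⁻² / 3.19×10⁻⁵ = 5.09×10⁻⁸ F.
C₂ = κ₂ε₀A/d₂ = 2.82 × 8.85×10⁻¹² × 5.23×10⁻² / 9.41×10⁻⁵ = 1.39×10⁻⁸ F.
C = (1/C₁ + 1/C₂)⁻¹ = 1.09×10⁻⁸ F.

C ≈ 10.9 nF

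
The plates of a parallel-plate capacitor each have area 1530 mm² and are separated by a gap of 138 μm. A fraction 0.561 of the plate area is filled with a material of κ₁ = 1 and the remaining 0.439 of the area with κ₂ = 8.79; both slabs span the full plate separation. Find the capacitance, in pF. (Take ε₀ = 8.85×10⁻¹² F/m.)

A = 1530 mm² = 1.53×10⁻³ m².
Side-by-side slabs ⇒ two capacitors in parallel, each spanning the full gap.
C₁ = κ₁ε₀A₁/d = 1.00 × 8.85×10⁻¹² × 8.58×10⁻⁴ / 1.38×10⁻⁴ = 5.50×10⁻¹¹ F.
C₂ = κ₂ε₀A₂/d = 8.79 × 8.85×10⁻¹² × 6.72×10⁻⁴ / 1.38×10⁻⁴ = 3.79×10⁻¹⁰ F.
C = C₁ + C₂ = 4.34×10⁻¹⁰ F.

434 pF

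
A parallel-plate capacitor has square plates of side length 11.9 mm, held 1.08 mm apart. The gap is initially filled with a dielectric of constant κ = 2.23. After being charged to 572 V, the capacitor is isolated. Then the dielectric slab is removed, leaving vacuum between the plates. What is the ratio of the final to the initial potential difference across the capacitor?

Isolated ⇒ Q is held fixed.
C₂ = 0.448 C₁ and V = Q/C, so V₂/V₁ = C₁/C₂ = 2.23.

V₂/V₁ ≈ 2.23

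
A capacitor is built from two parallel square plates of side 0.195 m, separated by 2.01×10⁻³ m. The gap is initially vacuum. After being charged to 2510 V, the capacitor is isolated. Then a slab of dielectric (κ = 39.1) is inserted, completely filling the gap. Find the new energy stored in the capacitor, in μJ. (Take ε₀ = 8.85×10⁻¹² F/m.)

A = (0.195 m)² = 3.80×10⁻² m².
Initially C₁ = ε₀A/d = 8.85×10⁻¹² × 3.80×10⁻² / 2.01×10⁻³ = 1.67×10⁻¹⁰ F.
U₁ = 5.27×10⁻⁴ J.
Isolated ⇒ Q is held fixed. C₂ = 39.1 C₁ and U = Q²/(2C), so U₂/U₁ = C₁/C₂ = 0.0256.
U₂ = 0.0256 × 5.27×10⁻⁴ = 1.35×10⁻⁵ J.

U ≈ 13.5 μJ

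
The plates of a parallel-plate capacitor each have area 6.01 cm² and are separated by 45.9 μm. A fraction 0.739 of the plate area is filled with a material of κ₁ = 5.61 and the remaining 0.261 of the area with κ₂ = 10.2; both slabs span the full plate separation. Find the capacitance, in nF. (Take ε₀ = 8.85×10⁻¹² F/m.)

A = 6.01 cm² = 6.01×10⁻⁴ m².
Side-by-side slabs ⇒ two capacitors in parallel, each spanning the full gap.
C₁ = κ₁ε₀A₁/d = 5.61 × 8.85×10⁻¹² × 4.44×10⁻⁴ / 4.59×10⁻⁵ = 4.80×10⁻¹⁰ F.
C₂ = κ₂ε₀A₂/d = 10.2 × 8.85×10⁻¹² × 1.57×10⁻⁴ / 4.59×10⁻⁵ = 3.08×10⁻¹⁰ F.
C = C₁ + C₂ = 7.89×10⁻¹⁰ F.

C ≈ 0.789 nF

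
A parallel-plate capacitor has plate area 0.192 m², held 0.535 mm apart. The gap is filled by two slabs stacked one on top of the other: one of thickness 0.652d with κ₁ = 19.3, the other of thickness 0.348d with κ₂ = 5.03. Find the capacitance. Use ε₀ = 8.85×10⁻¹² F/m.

Stacked slabs ⇒ two capacitors in series, each with the full plate area.
C₁ = κ₁ε₀A/d₁ = 19.3 × 8.85×10⁻¹² × 0.192 / 3.49×10⁻⁴ = 9.40×10⁻⁸ F.
C₂ = κ₂ε₀A/d₂ = 5.03 × 8.85×10⁻¹² × 0.192 / 1.86×10⁻⁴ = 4.59×10⁻⁸ F.
C = (1/C₁ + 1/C₂)⁻¹ = 3.08×10⁻⁸ F.

C ≈ 30.8 nF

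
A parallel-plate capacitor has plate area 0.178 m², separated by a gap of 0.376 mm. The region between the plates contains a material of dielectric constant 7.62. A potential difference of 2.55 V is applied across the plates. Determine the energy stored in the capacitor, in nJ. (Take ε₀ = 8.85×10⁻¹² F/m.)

C = κε₀A/d = 7.62 × 8.85×10⁻¹² × 0.178 / 3.76×10⁻⁴ = 3.19×10⁻⁸ F.
U = ½CV² = ½ × 3.19×10⁻⁸ × (2.55)² = 1.04×10⁻⁷ J.

U ≈ 104 nJ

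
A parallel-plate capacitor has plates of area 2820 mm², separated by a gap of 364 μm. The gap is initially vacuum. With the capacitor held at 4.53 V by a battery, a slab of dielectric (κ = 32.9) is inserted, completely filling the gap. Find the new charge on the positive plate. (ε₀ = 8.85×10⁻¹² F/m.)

A = 2820 mm² = 2.82×10⁻³ m².
Initially C₁ = ε₀A/d = 8.85×10⁻¹² × 2.82×10⁻³ / 3.64×10⁻⁴ = 6.86×10⁻¹¹ F.
Q₁ = 3.11×10⁻¹⁰ C.
Battery connected ⇒ V is held fixed. C₂ = 32.9 C₁ and Q = CV, so Q₂/Q₁ = C₂/C₁ = 32.9.
Q₂ = 32.9 × 3.11×10⁻¹⁰ = 1.02×10⁻⁸ C.

Q ≈ 10.2 nC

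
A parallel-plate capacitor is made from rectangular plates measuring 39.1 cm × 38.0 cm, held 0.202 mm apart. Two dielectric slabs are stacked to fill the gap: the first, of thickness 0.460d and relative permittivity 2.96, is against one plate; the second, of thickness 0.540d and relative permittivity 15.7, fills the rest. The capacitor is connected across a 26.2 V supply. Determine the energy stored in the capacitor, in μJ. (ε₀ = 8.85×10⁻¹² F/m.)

U ≈ 11.8 μJ

A = 39.1 × 38.0 cm² = 0.149 m².
Stacked slabs ⇒ two capacitors in series, each with the full plate area.
C₁ = κ₁ε₀A/d₁ = 2.96 × 8.85×10⁻¹² × 0.149 / 9.29×10⁻⁵ = 4.19×10⁻⁸ F.
C₂ = κ₂ε₀A/d₂ = 15.7 × 8.85×10⁻¹² × 0.149 / 1.09×10⁻⁴ = 1.89×10⁻⁷ F.
C = (1/C₁ + 1/C₂)⁻¹ = 3.43×10⁻⁸ F.
U = ½CV² = ½ × 3.43×10⁻⁸ × (26.2)² = 1.18×10⁻⁵ J.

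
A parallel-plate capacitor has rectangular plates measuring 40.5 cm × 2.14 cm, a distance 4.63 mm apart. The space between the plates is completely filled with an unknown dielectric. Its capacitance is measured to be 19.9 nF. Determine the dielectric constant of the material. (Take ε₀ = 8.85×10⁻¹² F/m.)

1201

A = 40.5 × 2.14 cm² = 8.67×10⁻³ m².
κ = Cd/(ε₀A) = 1.99×10⁻⁸ × 4.63×10⁻³ / (8.85×10⁻¹² × 8.67×10⁻³) = 1201.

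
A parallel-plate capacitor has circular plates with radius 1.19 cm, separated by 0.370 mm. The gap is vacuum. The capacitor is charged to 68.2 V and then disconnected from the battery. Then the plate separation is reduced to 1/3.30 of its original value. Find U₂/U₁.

Isolated ⇒ Q is held fixed.
C₂ = 3.30 C₁ and U = Q²/(2C), so U₂/U₁ = C₁/C₂ = 0.303.

0.303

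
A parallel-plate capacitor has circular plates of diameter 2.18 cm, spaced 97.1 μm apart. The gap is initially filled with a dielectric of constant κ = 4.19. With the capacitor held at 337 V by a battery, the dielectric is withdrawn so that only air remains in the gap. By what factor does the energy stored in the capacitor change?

Battery connected ⇒ V is held fixed.
C₂ = 0.239 C₁ and U = ½CV², so U₂/U₁ = C₂/C₁ = 0.239.

U₂/U₁ ≈ 0.239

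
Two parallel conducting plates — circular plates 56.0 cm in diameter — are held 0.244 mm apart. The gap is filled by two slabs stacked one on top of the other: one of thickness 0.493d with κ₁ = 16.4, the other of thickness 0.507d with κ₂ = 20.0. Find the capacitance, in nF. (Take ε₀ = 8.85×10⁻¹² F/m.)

A = π(56.0/2 cm)² = 0.246 m².
Stacked slabs ⇒ two capacitors in series, each with the full plate area.
C₁ = κ₁ε₀A/d₁ = 16.4 × 8.85×10⁻¹² × 0.246 / 1.20×10⁻⁴ = 2.97×10⁻⁷ F.
C₂ = κ₂ε₀A/d₂ = 20.0 × 8.85×10⁻¹² × 0.246 / 1.24×10⁻⁴ = 3.52×10⁻⁷ F.
C = (1/C₁ + 1/C₂)⁻¹ = 1.61×10⁻⁷ F.

C ≈ 161 nF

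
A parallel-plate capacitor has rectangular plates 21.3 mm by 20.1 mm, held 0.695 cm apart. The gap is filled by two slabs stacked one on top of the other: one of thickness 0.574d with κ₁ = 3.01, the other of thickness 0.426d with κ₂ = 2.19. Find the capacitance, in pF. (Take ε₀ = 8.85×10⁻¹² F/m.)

1.42 pF

A = 21.3 × 20.1 mm² = 4.28×10⁻⁴ m².
Stacked slabs ⇒ two capacitors in series, each with the full plate area.
C₁ = κ₁ε₀A/d₁ = 3.01 × 8.85×10⁻¹² × 4.28×10⁻⁴ / 3.99×10⁻³ = 2.86×10⁻¹² F.
C₂ = κ₂ε₀A/d₂ = 2.19 × 8.85×10⁻¹² × 4.28×10⁻⁴ / 2.96×10⁻³ = 2.80×10⁻¹² F.
C = (1/C₁ + 1/C₂)⁻¹ = 1.42×10⁻¹² F.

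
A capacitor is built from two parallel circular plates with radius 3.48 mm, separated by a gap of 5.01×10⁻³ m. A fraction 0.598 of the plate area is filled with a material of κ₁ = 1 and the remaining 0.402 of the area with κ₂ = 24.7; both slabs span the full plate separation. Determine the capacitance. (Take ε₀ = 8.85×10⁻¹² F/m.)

C ≈ 0.708 pF

A = π(3.48 mm)² = 3.80×10⁻⁵ m².
Side-by-side slabs ⇒ two capacitors in parallel, each spanning the full gap.
C₁ = κ₁ε₀A₁/d = 1.00 × 8.85×10⁻¹² × 2.28×10⁻⁵ / 5.01×10⁻³ = 4.02×10⁻¹⁴ F.
C₂ = κ₂ε₀A₂/d = 24.7 × 8.85×10⁻¹² × 1.53×10⁻⁵ / 5.01×10⁻³ = 6.67×10⁻¹³ F.
C = C₁ + C₂ = 7.08×10⁻¹³ F.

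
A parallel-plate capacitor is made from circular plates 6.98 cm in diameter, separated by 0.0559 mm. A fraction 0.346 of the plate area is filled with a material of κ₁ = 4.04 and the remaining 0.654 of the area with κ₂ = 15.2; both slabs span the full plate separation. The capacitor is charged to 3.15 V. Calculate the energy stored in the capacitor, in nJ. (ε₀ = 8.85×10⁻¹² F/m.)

34.1 nJ

A = π(6.98/2 cm)² = 3.83×10⁻³ m².
Side-by-side slabs ⇒ two capacitors in parallel, each spanning the full gap.
C₁ = κ₁ε₀A₁/d = 4.04 × 8.85×10⁻¹² × 1.32×10⁻³ / 5.59×10⁻⁵ = 8.47×10⁻¹⁰ F.
C₂ = κ₂ε₀A₂/d = 15.2 × 8.85×10⁻¹² × 2.50×10⁻³ / 5.59×10⁻⁵ = 6.02×10⁻⁹ F.
C = C₁ + C₂ = 6.87×10⁻⁹ F.
U = ½CV² = ½ × 6.87×10⁻⁹ × (3.15)² = 3.41×10⁻⁸ J.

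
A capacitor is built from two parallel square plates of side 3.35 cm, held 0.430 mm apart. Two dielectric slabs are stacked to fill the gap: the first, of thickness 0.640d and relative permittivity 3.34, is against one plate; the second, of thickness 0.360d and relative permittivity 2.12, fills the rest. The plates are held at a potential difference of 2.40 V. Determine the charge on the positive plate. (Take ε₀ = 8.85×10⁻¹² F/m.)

A = (3.35 cm)² = 1.12×10⁻³ m².
Stacked slabs ⇒ two capacitors in series, each with the full plate area.
C₁ = κ₁ε₀A/d₁ = 3.34 × 8.85×10⁻¹² × 1.12×10⁻³ / 2.75×10⁻⁴ = 1.21×10⁻¹⁰ F.
C₂ = κ₂ε₀A/d₂ = 2.12 × 8.85×10⁻¹² × 1.12×10⁻³ / 1.55×10⁻⁴ = 1.36×10⁻¹⁰ F.
C = (1/C₁ + 1/C₂)⁻¹ = 6.39×10⁻¹¹ F.
Q = CV = 6.39×10⁻¹¹ × 2.40 = 1.53×10⁻¹⁰ C.

153 pC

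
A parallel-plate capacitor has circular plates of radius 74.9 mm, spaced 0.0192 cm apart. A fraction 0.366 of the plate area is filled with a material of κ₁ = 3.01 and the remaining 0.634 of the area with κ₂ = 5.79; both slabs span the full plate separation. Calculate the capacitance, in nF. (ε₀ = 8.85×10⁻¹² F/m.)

C ≈ 3.88 nF

A = π(74.9 mm)² = 1.76×10⁻² m².
Side-by-side slabs ⇒ two capacitors in parallel, each spanning the full gap.
C₁ = κ₁ε₀A₁/d = 3.01 × 8.85×10⁻¹² × 6.45×10⁻³ / 1.92×10⁻⁴ = 8.95×10⁻¹⁰ F.
C₂ = κ₂ε₀A₂/d = 5.79 × 8.85×10⁻¹² × 1.12×10⁻² / 1.92×10⁻⁴ = 2.98×10⁻⁹ F.
C = C₁ + C₂ = 3.88×10⁻⁹ F.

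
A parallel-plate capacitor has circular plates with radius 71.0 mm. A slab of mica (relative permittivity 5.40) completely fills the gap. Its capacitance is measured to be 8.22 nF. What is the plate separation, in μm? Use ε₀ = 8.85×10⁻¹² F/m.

A = π(71.0 mm)² = 1.58×10⁻² m².
d = κε₀A/C = 5.40 × 8.85×10⁻¹² × 1.58×10⁻² / 8.22×10⁻⁹ = 9.21×10⁻⁵ m.

d ≈ 92.1 μm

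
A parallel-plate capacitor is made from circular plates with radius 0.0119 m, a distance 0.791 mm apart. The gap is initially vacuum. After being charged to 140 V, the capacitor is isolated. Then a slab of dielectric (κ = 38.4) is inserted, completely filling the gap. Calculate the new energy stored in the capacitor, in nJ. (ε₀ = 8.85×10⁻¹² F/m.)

A = π(0.0119 m)² = 4.45×10⁻⁴ m².
Initially C₁ = ε₀A/d = 8.85×10⁻¹² × 4.45×10⁻⁴ / 7.91×10⁻⁴ = 4.98×10⁻¹² F.
U₁ = 4.88×10⁻⁸ J.
Isolated ⇒ Q is held fixed. C₂ = 38.4 C₁ and U = Q²/(2C), so U₂/U₁ = C₁/C₂ = 0.0260.
U₂ = 0.0260 × 4.88×10⁻⁸ = 1.27×10⁻⁹ J.

U ≈ 1.27 nJ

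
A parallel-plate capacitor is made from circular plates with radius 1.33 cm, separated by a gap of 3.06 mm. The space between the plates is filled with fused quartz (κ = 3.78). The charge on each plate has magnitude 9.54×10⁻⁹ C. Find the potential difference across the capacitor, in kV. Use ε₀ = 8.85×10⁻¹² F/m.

A = π(1.33 cm)² = 5.56×10⁻⁴ m².
C = κε₀A/d = 3.78 × 8.85×10⁻¹² × 5.56×10⁻⁴ / 3.06×10⁻³ = 6.08×10⁻¹² F.
V = Q/C = 9.54×10⁻⁹ / 6.08×10⁻¹² = 1.57×10³ V.

1.57 kV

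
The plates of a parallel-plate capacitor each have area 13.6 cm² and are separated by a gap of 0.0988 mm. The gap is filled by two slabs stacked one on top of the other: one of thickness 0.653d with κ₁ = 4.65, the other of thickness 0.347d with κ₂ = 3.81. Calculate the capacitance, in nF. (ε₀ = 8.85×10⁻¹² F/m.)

A = 13.6 cm² = 1.36×10⁻³ m².
Stacked slabs ⇒ two capacitors in series, each with the full plate area.
C₁ = κ₁ε₀A/d₁ = 4.65 × 8.85×10⁻¹² × 1.36×10⁻³ / 6.45×10⁻⁵ = 8.67×10⁻¹⁰ F.
C₂ = κ₂ε₀A/d₂ = 3.81 × 8.85×10⁻¹² × 1.36×10⁻³ / 3.43×10⁻⁵ = 1.34×10⁻⁹ F.
C = (1/C₁ + 1/C₂)⁻¹ = 5.26×10⁻¹⁰ F.

C ≈ 0.526 nF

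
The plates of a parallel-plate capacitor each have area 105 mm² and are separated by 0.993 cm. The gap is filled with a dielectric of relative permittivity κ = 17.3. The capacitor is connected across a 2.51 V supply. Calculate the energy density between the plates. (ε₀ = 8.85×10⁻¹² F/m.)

4.89 μJ/m³

E = V/d = 2.51 / 9.93×10⁻³ = 2.53×10² V/m.
u = ½κε₀E² = ½ × 17.3 × 8.85×10⁻¹² × (2.53×10²)² = 4.89×10⁻⁶ J/m³.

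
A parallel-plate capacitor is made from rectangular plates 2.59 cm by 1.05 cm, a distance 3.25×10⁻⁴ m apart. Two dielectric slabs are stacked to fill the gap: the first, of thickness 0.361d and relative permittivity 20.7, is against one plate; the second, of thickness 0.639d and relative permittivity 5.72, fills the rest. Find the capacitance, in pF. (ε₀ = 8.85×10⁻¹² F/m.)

A = 2.59 × 1.05 cm² = 2.72×10⁻⁴ m².
Stacked slabs ⇒ two capacitors in series, each with the full plate area.
C₁ = κ₁ε₀A/d₁ = 20.7 × 8.85×10⁻¹² × 2.72×10⁻⁴ / 1.17×10⁻⁴ = 4.25×10⁻¹⁰ F.
C₂ = κ₂ε₀A/d₂ = 5.72 × 8.85×10⁻¹² × 2.72×10⁻⁴ / 2.08×10⁻⁴ = 6.63×10⁻¹¹ F.
C = (1/C₁ + 1/C₂)⁻¹ = 5.73×10⁻¹¹ F.

C ≈ 57.3 pF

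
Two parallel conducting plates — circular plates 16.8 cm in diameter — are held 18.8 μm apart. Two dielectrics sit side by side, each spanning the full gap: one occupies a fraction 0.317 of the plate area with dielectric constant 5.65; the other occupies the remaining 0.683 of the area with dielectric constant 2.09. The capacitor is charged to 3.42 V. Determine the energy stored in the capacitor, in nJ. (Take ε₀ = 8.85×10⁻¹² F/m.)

U ≈ 196 nJ

A = π(16.8/2 cm)² = 2.22×10⁻² m².
Side-by-side slabs ⇒ two capacitors in parallel, each spanning the full gap.
C₁ = κ₁ε₀A₁/d = 5.65 × 8.85×10⁻¹² × 7.03×10⁻³ / 1.88×10⁻⁵ = 1.87×10⁻⁸ F.
C₂ = κ₂ε₀A₂/d = 2.09 × 8.85×10⁻¹² × 1.51×10⁻² / 1.88×10⁻⁵ = 1.49×10⁻⁸ F.
C = C₁ + C₂ = 3.36×10⁻⁸ F.
U = ½CV² = ½ × 3.36×10⁻⁸ × (3.42)² = 1.96×10⁻⁷ J.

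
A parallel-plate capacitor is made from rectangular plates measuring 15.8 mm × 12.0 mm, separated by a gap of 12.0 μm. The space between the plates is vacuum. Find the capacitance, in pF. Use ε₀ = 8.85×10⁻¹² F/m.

140 pF

A = 15.8 × 12.0 mm² = 1.90×10⁻⁴ m².
C = ε₀A/d = 8.85×10⁻¹² × 1.90×10⁻⁴ / 1.20×10⁻⁵ = 1.40×10⁻¹⁰ F.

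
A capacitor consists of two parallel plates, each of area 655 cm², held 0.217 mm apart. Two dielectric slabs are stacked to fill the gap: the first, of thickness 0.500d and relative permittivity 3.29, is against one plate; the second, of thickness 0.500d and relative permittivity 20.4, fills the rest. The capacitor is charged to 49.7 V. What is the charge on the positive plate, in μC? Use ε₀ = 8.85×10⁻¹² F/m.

A = 655 cm² = 6.55×10⁻² m².
Stacked slabs ⇒ two capacitors in series, each with the full plate area.
C₁ = κ₁ε₀A/d₁ = 3.29 × 8.85×10⁻¹² × 6.55×10⁻² / 1.08×10⁻⁴ = 1.76×10⁻⁸ F.
C₂ = κ₂ε₀A/d₂ = 20.4 × 8.85×10⁻¹² × 6.55×10⁻² / 1.08×10⁻⁴ = 1.09×10⁻⁷ F.
C = (1/C₁ + 1/C₂)⁻¹ = 1.51×10⁻⁸ F.
Q = CV = 1.51×10⁻⁸ × 49.7 = 7.52×10⁻⁷ C.

Q ≈ 0.752 μC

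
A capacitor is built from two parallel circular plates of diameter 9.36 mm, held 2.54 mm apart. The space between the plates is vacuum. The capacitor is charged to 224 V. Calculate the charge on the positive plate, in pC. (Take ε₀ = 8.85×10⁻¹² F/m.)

A = π(9.36/2 mm)² = 6.88×10⁻⁵ m².
C = ε₀A/d = 8.85×10⁻¹² × 6.88×10⁻⁵ / 2.54×10⁻³ = 2.40×10⁻¹³ F.
Q = CV = 2.40×10⁻¹³ × 224 = 5.37×10⁻¹¹ C.

53.7 pC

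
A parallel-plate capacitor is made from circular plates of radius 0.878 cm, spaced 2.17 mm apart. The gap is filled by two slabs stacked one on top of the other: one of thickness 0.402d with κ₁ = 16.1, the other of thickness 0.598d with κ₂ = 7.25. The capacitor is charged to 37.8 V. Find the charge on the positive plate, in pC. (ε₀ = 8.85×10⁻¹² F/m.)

A = π(0.878 cm)² = 2.42×10⁻⁴ m².
Stacked slabs ⇒ two capacitors in series, each with the full plate area.
C₁ = κ₁ε₀A/d₁ = 16.1 × 8.85×10⁻¹² × 2.42×10⁻⁴ / 8.72×10⁻⁴ = 3.96×10⁻¹¹ F.
C₂ = κ₂ε₀A/d₂ = 7.25 × 8.85×10⁻¹² × 2.42×10⁻⁴ / 1.30×10⁻³ = 1.20×10⁻¹¹ F.
C = (1/C₁ + 1/C₂)⁻¹ = 9.19×10⁻¹² F.
Q = CV = 9.19×10⁻¹² × 37.8 = 3.47×10⁻¹⁰ C.

Q ≈ 347 pC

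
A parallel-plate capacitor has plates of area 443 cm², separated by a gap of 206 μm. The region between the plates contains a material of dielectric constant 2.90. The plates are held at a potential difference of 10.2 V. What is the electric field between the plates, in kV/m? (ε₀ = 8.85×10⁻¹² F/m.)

E ≈ 49.5 kV/m

E = V/d = 10.2 / 2.06×10⁻⁴ = 4.95×10⁴ V/m.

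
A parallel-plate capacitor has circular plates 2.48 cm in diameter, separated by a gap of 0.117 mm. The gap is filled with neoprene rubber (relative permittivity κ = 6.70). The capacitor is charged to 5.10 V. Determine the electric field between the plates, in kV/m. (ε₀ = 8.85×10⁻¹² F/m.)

E = V/d = 5.10 / 1.17×10⁻⁴ = 4.36×10⁴ V/m.

43.6 kV/m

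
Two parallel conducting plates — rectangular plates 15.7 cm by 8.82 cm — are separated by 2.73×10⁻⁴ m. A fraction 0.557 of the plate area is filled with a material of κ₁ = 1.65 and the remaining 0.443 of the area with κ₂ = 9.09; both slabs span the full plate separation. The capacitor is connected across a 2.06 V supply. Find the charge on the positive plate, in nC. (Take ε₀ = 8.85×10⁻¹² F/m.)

4.57 nC

A = 15.7 × 8.82 cm² = 1.38×10⁻² m².
Side-by-side slabs ⇒ two capacitors in parallel, each spanning the full gap.
C₁ = κ₁ε₀A₁/d = 1.65 × 8.85×10⁻¹² × 7.71×10⁻³ / 2.73×10⁻⁴ = 4.13×10⁻¹⁰ F.
C₂ = κ₂ε₀A₂/d = 9.09 × 8.85×10⁻¹² × 6.13×10⁻³ / 2.73×10⁻⁴ = 1.81×10⁻⁹ F.
C = C₁ + C₂ = 2.22×10⁻⁹ F.
Q = CV = 2.22×10⁻⁹ × 2.06 = 4.57×10⁻⁹ C.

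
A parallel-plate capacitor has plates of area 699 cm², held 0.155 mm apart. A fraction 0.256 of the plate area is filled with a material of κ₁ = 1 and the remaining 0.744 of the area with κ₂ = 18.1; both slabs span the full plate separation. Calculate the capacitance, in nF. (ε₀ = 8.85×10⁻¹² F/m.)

C ≈ 54.8 nF

A = 699 cm² = 6.99×10⁻² m².
Side-by-side slabs ⇒ two capacitors in parallel, each spanning the full gap.
C₁ = κ₁ε₀A₁/d = 1.00 × 8.85×10⁻¹² × 1.79×10⁻² / 1.55×10⁻⁴ = 1.02×10⁻⁹ F.
C₂ = κ₂ε₀A₂/d = 18.1 × 8.85×10⁻¹² × 5.20×10⁻² / 1.55×10⁻⁴ = 5.37×10⁻⁸ F.
C = C₁ + C₂ = 5.48×10⁻⁸ F.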